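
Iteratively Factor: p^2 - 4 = (p + 2)*(p - 2)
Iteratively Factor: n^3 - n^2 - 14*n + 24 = (n - 3)*(n^2 + 2*n - 8) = (n - 3)*(n + 4)*(n - 2)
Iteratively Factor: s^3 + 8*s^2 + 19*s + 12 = (s + 3)*(s^2 + 5*s + 4) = (s + 1)*(s + 3)*(s + 4)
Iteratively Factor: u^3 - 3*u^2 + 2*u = (u)*(u^2 - 3*u + 2) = u*(u - 1)*(u - 2)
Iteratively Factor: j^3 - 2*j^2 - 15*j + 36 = (j - 3)*(j^2 + j - 12) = (j - 3)*(j + 4)*(j - 3)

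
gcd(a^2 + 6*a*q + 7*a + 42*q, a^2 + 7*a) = a + 7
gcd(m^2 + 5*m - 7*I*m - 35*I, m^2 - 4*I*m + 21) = m - 7*I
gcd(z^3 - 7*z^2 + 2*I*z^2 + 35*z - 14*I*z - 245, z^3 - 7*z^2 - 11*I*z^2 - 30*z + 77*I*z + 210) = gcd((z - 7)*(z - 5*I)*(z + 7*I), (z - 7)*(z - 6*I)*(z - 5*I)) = z^2 + z*(-7 - 5*I) + 35*I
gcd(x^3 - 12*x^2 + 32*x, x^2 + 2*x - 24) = x - 4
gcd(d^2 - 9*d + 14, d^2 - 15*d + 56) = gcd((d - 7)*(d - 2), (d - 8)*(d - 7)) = d - 7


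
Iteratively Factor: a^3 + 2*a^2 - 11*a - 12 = (a + 4)*(a^2 - 2*a - 3) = (a - 3)*(a + 4)*(a + 1)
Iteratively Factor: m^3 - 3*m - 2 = (m + 1)*(m^2 - m - 2) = (m - 2)*(m + 1)*(m + 1)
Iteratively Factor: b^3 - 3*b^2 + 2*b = (b - 2)*(b^2 - b) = b*(b - 2)*(b - 1)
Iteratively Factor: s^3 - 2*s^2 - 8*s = (s + 2)*(s^2 - 4*s) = s*(s + 2)*(s - 4)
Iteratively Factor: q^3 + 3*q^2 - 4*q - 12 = (q - 2)*(q^2 + 5*q + 6) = (q - 2)*(q + 2)*(q + 3)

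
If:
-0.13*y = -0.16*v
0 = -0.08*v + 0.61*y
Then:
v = 0.00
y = 0.00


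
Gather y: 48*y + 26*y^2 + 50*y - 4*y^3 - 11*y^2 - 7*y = -4*y^3 + 15*y^2 + 91*y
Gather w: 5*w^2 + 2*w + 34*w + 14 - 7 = 5*w^2 + 36*w + 7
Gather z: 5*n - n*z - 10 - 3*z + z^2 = 5*n + z^2 + z*(-n - 3) - 10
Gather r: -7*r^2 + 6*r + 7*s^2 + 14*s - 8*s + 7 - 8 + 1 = -7*r^2 + 6*r + 7*s^2 + 6*s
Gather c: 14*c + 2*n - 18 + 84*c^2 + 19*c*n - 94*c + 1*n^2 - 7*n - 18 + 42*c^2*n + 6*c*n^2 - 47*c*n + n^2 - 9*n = c^2*(42*n + 84) + c*(6*n^2 - 28*n - 80) + 2*n^2 - 14*n - 36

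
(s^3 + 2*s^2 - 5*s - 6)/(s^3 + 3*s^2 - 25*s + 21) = (s^3 + 2*s^2 - 5*s - 6)/(s^3 + 3*s^2 - 25*s + 21)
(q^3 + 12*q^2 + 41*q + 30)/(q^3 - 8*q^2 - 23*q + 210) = (q^2 + 7*q + 6)/(q^2 - 13*q + 42)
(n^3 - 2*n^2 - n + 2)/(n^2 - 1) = n - 2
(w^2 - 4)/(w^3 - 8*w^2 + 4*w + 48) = (w - 2)/(w^2 - 10*w + 24)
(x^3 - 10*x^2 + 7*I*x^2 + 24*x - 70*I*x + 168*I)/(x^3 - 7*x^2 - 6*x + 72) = (x + 7*I)/(x + 3)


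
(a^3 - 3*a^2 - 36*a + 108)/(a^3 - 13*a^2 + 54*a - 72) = (a + 6)/(a - 4)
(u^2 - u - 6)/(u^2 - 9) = (u + 2)/(u + 3)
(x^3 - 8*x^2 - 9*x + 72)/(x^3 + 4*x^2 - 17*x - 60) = (x^2 - 11*x + 24)/(x^2 + x - 20)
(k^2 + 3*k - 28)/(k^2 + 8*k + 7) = (k - 4)/(k + 1)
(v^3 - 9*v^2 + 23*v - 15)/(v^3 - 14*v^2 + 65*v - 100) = (v^2 - 4*v + 3)/(v^2 - 9*v + 20)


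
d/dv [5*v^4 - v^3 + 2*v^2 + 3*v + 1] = 20*v^3 - 3*v^2 + 4*v + 3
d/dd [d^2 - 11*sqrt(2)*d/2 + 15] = 2*d - 11*sqrt(2)/2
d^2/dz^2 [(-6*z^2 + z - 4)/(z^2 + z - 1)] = 2*(7*z^3 - 30*z^2 - 9*z - 13)/(z^6 + 3*z^5 - 5*z^3 + 3*z - 1)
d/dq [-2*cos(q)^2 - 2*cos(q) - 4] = 2*sin(q) + 2*sin(2*q)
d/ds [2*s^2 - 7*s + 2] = 4*s - 7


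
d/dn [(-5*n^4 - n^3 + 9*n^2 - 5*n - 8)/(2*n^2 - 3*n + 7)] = (-20*n^5 + 43*n^4 - 134*n^3 - 38*n^2 + 158*n - 59)/(4*n^4 - 12*n^3 + 37*n^2 - 42*n + 49)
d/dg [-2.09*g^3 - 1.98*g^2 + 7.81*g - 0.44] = -6.27*g^2 - 3.96*g + 7.81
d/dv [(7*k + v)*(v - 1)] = 7*k + 2*v - 1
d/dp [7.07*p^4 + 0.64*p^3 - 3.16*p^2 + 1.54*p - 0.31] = 28.28*p^3 + 1.92*p^2 - 6.32*p + 1.54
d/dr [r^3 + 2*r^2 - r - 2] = 3*r^2 + 4*r - 1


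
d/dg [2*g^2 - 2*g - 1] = 4*g - 2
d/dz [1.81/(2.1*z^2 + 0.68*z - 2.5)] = (-7.602*z - 1.2308)/(2.1*z^2 + 0.68*z - 2.5)^2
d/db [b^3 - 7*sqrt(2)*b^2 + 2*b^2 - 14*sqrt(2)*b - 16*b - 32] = 3*b^2 - 14*sqrt(2)*b + 4*b - 14*sqrt(2) - 16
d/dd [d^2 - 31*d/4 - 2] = 2*d - 31/4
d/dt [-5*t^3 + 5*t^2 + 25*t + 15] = -15*t^2 + 10*t + 25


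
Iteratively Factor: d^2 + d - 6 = (d + 3)*(d - 2)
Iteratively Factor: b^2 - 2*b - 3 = (b - 3)*(b + 1)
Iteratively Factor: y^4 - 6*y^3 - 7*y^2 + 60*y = (y + 3)*(y^3 - 9*y^2 + 20*y) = y*(y + 3)*(y^2 - 9*y + 20) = y*(y - 4)*(y + 3)*(y - 5)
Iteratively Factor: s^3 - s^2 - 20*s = (s - 5)*(s^2 + 4*s) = (s - 5)*(s + 4)*(s)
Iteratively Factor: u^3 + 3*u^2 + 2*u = (u + 1)*(u^2 + 2*u) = (u + 1)*(u + 2)*(u)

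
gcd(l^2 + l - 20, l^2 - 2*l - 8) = l - 4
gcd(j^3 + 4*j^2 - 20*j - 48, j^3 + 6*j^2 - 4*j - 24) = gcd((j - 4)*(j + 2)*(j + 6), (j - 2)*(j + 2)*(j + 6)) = j^2 + 8*j + 12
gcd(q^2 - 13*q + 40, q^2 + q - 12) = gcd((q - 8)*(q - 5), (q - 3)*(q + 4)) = 1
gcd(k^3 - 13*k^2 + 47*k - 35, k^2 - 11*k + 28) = k - 7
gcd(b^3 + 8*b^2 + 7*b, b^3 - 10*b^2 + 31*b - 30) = 1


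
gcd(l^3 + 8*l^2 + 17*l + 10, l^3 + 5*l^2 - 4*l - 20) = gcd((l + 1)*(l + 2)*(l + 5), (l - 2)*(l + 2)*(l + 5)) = l^2 + 7*l + 10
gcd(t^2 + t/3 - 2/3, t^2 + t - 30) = 1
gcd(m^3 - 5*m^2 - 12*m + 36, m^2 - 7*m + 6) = m - 6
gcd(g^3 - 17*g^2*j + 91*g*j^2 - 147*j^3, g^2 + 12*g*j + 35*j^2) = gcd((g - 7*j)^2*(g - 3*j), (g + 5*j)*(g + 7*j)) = 1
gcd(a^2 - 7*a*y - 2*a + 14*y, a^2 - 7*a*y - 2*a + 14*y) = -a^2 + 7*a*y + 2*a - 14*y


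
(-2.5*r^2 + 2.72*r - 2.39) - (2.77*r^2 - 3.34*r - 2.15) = -5.27*r^2 + 6.06*r - 0.24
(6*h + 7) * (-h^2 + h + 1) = -6*h^3 - h^2 + 13*h + 7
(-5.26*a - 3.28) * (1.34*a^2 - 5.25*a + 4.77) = -7.0484*a^3 + 23.2198*a^2 - 7.8702*a - 15.6456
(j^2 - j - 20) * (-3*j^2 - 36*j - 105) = -3*j^4 - 33*j^3 - 9*j^2 + 825*j + 2100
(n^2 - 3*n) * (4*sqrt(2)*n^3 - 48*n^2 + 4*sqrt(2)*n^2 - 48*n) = 4*sqrt(2)*n^5 - 48*n^4 - 8*sqrt(2)*n^4 - 12*sqrt(2)*n^3 + 96*n^3 + 144*n^2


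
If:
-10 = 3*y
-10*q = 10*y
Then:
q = 10/3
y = -10/3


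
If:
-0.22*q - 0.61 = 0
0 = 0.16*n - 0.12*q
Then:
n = -2.08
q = -2.77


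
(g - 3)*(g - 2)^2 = g^3 - 7*g^2 + 16*g - 12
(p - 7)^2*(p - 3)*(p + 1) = p^4 - 16*p^3 + 74*p^2 - 56*p - 147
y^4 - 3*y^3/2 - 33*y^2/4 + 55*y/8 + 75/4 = (y - 5/2)^2*(y + 3/2)*(y + 2)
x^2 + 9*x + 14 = (x + 2)*(x + 7)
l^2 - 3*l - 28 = (l - 7)*(l + 4)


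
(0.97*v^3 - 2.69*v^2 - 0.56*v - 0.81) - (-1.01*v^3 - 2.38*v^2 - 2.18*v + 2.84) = 1.98*v^3 - 0.31*v^2 + 1.62*v - 3.65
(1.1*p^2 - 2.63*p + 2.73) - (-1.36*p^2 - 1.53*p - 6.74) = 2.46*p^2 - 1.1*p + 9.47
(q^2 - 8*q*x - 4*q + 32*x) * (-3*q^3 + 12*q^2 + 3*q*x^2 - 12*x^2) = -3*q^5 + 24*q^4*x + 24*q^4 + 3*q^3*x^2 - 192*q^3*x - 48*q^3 - 24*q^2*x^3 - 24*q^2*x^2 + 384*q^2*x + 192*q*x^3 + 48*q*x^2 - 384*x^3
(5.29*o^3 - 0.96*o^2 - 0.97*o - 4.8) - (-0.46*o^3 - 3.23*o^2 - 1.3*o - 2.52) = 5.75*o^3 + 2.27*o^2 + 0.33*o - 2.28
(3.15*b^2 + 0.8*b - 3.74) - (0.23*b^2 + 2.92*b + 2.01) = 2.92*b^2 - 2.12*b - 5.75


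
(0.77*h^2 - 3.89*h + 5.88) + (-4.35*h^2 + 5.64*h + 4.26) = -3.58*h^2 + 1.75*h + 10.14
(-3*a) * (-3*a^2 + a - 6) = 9*a^3 - 3*a^2 + 18*a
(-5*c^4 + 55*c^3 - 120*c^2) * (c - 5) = -5*c^5 + 80*c^4 - 395*c^3 + 600*c^2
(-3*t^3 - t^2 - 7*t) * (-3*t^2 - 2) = 9*t^5 + 3*t^4 + 27*t^3 + 2*t^2 + 14*t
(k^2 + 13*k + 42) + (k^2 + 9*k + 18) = 2*k^2 + 22*k + 60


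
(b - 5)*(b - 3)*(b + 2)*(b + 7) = b^4 + b^3 - 43*b^2 + 23*b + 210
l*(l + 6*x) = l^2 + 6*l*x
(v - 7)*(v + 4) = v^2 - 3*v - 28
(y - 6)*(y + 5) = y^2 - y - 30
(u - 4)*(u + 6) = u^2 + 2*u - 24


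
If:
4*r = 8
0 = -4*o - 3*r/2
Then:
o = -3/4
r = 2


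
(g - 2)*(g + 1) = g^2 - g - 2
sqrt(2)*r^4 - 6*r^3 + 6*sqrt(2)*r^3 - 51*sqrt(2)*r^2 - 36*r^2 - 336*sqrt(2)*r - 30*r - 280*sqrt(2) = (r + 5)*(r - 7*sqrt(2))*(r + 4*sqrt(2))*(sqrt(2)*r + sqrt(2))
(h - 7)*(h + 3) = h^2 - 4*h - 21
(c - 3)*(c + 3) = c^2 - 9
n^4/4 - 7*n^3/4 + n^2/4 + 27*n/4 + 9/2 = (n/2 + 1/2)^2*(n - 6)*(n - 3)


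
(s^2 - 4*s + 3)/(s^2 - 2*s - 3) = (s - 1)/(s + 1)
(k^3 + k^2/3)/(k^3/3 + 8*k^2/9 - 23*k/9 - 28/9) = k^2*(9*k + 3)/(3*k^3 + 8*k^2 - 23*k - 28)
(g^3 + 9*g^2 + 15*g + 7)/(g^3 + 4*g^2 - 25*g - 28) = (g + 1)/(g - 4)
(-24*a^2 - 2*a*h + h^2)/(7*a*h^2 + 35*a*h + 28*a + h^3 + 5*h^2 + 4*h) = (-24*a^2 - 2*a*h + h^2)/(7*a*h^2 + 35*a*h + 28*a + h^3 + 5*h^2 + 4*h)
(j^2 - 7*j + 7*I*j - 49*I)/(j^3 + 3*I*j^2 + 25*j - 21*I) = (j - 7)/(j^2 - 4*I*j - 3)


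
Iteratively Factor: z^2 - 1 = (z + 1)*(z - 1)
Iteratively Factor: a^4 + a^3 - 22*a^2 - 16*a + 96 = (a + 3)*(a^3 - 2*a^2 - 16*a + 32) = (a - 2)*(a + 3)*(a^2 - 16) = (a - 4)*(a - 2)*(a + 3)*(a + 4)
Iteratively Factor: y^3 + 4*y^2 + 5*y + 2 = (y + 2)*(y^2 + 2*y + 1) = (y + 1)*(y + 2)*(y + 1)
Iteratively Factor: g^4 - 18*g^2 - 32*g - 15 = (g - 5)*(g^3 + 5*g^2 + 7*g + 3) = (g - 5)*(g + 1)*(g^2 + 4*g + 3) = (g - 5)*(g + 1)^2*(g + 3)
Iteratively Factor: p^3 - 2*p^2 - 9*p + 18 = (p + 3)*(p^2 - 5*p + 6) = (p - 3)*(p + 3)*(p - 2)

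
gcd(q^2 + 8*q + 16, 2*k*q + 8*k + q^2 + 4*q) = q + 4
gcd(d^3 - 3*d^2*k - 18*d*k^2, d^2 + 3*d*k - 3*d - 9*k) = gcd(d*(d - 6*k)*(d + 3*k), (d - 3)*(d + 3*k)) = d + 3*k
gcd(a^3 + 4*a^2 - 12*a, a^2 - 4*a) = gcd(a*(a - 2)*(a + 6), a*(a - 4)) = a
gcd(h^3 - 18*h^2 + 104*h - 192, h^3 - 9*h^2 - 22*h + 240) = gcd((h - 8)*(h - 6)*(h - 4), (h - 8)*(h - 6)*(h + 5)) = h^2 - 14*h + 48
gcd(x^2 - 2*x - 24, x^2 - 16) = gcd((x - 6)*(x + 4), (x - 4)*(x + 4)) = x + 4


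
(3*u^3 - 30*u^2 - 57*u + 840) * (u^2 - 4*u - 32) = 3*u^5 - 42*u^4 - 33*u^3 + 2028*u^2 - 1536*u - 26880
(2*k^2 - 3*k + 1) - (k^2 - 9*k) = k^2 + 6*k + 1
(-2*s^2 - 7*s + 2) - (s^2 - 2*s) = -3*s^2 - 5*s + 2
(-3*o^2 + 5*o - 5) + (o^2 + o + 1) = -2*o^2 + 6*o - 4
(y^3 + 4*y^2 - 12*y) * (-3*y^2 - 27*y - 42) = -3*y^5 - 39*y^4 - 114*y^3 + 156*y^2 + 504*y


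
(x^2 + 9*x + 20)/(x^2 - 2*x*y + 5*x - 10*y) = (x + 4)/(x - 2*y)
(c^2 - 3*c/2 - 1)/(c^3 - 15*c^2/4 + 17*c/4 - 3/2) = 2*(2*c + 1)/(4*c^2 - 7*c + 3)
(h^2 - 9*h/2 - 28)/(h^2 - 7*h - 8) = (h + 7/2)/(h + 1)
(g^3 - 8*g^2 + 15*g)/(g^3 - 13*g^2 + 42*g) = (g^2 - 8*g + 15)/(g^2 - 13*g + 42)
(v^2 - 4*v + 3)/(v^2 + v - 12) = (v - 1)/(v + 4)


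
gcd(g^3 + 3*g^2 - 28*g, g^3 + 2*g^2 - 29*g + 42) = g + 7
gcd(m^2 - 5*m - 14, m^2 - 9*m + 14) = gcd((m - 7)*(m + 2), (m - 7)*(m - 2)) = m - 7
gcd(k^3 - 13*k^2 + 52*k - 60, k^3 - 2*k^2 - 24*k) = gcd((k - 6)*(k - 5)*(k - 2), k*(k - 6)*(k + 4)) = k - 6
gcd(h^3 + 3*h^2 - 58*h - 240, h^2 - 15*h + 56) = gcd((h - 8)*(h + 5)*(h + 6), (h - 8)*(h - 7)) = h - 8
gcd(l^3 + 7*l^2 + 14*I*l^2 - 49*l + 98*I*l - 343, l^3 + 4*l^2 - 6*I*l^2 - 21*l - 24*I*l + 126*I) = l + 7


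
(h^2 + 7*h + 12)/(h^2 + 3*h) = (h + 4)/h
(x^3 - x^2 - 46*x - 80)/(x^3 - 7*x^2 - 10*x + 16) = (x + 5)/(x - 1)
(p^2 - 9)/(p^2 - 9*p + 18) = (p + 3)/(p - 6)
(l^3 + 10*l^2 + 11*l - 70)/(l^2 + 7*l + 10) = (l^2 + 5*l - 14)/(l + 2)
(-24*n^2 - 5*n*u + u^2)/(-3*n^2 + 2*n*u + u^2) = (-8*n + u)/(-n + u)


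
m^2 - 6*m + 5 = (m - 5)*(m - 1)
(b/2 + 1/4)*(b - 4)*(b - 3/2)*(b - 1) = b^4/2 - 3*b^3 + 33*b^2/8 - b/8 - 3/2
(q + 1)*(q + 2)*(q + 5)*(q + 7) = q^4 + 15*q^3 + 73*q^2 + 129*q + 70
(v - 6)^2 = v^2 - 12*v + 36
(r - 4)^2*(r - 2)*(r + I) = r^4 - 10*r^3 + I*r^3 + 32*r^2 - 10*I*r^2 - 32*r + 32*I*r - 32*I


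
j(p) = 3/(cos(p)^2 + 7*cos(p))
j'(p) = 3*(2*sin(p)*cos(p) + 7*sin(p))/(cos(p)^2 + 7*cos(p))^2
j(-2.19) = -0.81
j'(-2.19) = -1.03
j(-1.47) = 4.20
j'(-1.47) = -42.10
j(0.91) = 0.64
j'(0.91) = 0.89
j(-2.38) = -0.66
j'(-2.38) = -0.56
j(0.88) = 0.62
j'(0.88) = 0.81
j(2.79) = -0.53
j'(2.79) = 0.16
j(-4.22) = -0.97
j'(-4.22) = 1.68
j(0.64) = 0.48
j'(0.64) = 0.39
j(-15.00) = -0.63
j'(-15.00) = -0.48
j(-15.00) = -0.63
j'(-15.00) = -0.48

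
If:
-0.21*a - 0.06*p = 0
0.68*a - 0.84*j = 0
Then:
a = -0.285714285714286*p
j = -0.231292517006803*p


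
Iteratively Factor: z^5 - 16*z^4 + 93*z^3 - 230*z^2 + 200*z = (z)*(z^4 - 16*z^3 + 93*z^2 - 230*z + 200) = z*(z - 5)*(z^3 - 11*z^2 + 38*z - 40) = z*(z - 5)*(z - 2)*(z^2 - 9*z + 20) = z*(z - 5)^2*(z - 2)*(z - 4)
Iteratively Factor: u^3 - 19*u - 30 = (u + 2)*(u^2 - 2*u - 15) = (u - 5)*(u + 2)*(u + 3)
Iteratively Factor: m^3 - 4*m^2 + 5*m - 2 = (m - 2)*(m^2 - 2*m + 1) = (m - 2)*(m - 1)*(m - 1)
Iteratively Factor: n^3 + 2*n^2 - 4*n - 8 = (n - 2)*(n^2 + 4*n + 4) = (n - 2)*(n + 2)*(n + 2)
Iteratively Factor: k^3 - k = (k + 1)*(k^2 - k) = k*(k + 1)*(k - 1)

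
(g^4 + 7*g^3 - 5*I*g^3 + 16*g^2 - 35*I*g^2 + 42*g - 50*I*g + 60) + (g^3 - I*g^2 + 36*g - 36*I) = g^4 + 8*g^3 - 5*I*g^3 + 16*g^2 - 36*I*g^2 + 78*g - 50*I*g + 60 - 36*I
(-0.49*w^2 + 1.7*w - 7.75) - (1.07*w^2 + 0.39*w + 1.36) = -1.56*w^2 + 1.31*w - 9.11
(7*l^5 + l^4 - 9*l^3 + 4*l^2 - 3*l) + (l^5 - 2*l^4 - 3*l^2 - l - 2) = 8*l^5 - l^4 - 9*l^3 + l^2 - 4*l - 2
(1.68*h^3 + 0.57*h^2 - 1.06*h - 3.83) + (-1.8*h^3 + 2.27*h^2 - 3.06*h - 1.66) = -0.12*h^3 + 2.84*h^2 - 4.12*h - 5.49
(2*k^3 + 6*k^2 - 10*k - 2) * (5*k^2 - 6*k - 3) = 10*k^5 + 18*k^4 - 92*k^3 + 32*k^2 + 42*k + 6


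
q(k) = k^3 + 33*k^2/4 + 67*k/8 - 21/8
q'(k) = 3*k^2 + 33*k/2 + 67/8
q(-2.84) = 17.22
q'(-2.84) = -14.29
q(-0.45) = -4.81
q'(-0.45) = 1.56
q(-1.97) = 5.25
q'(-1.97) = -12.49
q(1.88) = 48.92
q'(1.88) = 50.00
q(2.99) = 122.90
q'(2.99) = 84.53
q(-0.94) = -4.04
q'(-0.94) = -4.48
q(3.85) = 208.97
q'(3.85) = 116.37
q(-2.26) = 9.04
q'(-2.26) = -13.59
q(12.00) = 3013.88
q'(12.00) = 638.38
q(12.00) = 3013.88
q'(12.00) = 638.38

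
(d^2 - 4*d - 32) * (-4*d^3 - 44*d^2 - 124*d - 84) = -4*d^5 - 28*d^4 + 180*d^3 + 1820*d^2 + 4304*d + 2688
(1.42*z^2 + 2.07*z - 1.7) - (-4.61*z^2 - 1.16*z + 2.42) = 6.03*z^2 + 3.23*z - 4.12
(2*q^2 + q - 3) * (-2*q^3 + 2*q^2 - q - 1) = -4*q^5 + 2*q^4 + 6*q^3 - 9*q^2 + 2*q + 3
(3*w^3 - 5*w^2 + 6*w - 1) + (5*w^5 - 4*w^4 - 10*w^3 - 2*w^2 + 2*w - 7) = 5*w^5 - 4*w^4 - 7*w^3 - 7*w^2 + 8*w - 8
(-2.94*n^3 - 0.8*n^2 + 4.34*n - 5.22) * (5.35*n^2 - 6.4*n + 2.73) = -15.729*n^5 + 14.536*n^4 + 20.3128*n^3 - 57.887*n^2 + 45.2562*n - 14.2506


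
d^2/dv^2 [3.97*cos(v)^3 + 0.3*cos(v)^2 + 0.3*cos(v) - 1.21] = -3.2775*cos(v) - 0.6*cos(2*v) - 8.9325*cos(3*v)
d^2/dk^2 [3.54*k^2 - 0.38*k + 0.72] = 7.08000000000000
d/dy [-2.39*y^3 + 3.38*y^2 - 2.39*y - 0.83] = -7.17*y^2 + 6.76*y - 2.39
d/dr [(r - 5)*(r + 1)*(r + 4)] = 3*r^2 - 21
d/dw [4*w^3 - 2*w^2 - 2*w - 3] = 12*w^2 - 4*w - 2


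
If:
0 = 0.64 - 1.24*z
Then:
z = 0.52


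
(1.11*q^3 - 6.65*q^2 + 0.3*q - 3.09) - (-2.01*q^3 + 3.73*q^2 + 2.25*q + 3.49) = 3.12*q^3 - 10.38*q^2 - 1.95*q - 6.58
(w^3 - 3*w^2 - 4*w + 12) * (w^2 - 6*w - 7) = w^5 - 9*w^4 + 7*w^3 + 57*w^2 - 44*w - 84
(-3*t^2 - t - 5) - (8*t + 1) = -3*t^2 - 9*t - 6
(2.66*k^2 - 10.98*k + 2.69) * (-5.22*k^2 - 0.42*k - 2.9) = -13.8852*k^4 + 56.1984*k^3 - 17.1442*k^2 + 30.7122*k - 7.801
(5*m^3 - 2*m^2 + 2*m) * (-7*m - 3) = -35*m^4 - m^3 - 8*m^2 - 6*m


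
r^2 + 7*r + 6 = (r + 1)*(r + 6)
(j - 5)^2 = j^2 - 10*j + 25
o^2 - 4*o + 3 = (o - 3)*(o - 1)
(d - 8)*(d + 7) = d^2 - d - 56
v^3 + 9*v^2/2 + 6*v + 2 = (v + 1/2)*(v + 2)^2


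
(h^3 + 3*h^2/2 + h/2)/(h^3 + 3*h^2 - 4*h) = (2*h^2 + 3*h + 1)/(2*(h^2 + 3*h - 4))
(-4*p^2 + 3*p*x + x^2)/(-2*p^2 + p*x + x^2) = (4*p + x)/(2*p + x)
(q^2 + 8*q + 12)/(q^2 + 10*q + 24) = (q + 2)/(q + 4)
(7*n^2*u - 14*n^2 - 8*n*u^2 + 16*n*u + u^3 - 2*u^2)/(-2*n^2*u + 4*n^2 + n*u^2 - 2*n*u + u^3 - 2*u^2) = (-7*n + u)/(2*n + u)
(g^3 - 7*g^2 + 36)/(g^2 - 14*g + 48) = (g^2 - g - 6)/(g - 8)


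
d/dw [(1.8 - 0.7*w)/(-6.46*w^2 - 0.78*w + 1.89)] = (-4.522*w^2 + 23.256*w + 0.0810000000000002)/(41.7316*w^4 + 10.0776*w^3 - 23.8104*w^2 - 2.9484*w + 3.5721)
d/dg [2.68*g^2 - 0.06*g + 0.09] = 5.36*g - 0.06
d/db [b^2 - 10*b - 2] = 2*b - 10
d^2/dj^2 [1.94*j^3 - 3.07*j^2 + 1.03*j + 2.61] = 11.64*j - 6.14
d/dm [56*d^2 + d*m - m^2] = d - 2*m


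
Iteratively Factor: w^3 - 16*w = (w - 4)*(w^2 + 4*w) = (w - 4)*(w + 4)*(w)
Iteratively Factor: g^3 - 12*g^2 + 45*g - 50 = (g - 5)*(g^2 - 7*g + 10) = (g - 5)^2*(g - 2)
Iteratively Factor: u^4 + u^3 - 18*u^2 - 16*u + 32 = (u - 4)*(u^3 + 5*u^2 + 2*u - 8) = (u - 4)*(u + 2)*(u^2 + 3*u - 4) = (u - 4)*(u - 1)*(u + 2)*(u + 4)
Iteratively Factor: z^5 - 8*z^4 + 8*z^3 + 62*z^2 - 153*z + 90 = (z - 2)*(z^4 - 6*z^3 - 4*z^2 + 54*z - 45) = (z - 3)*(z - 2)*(z^3 - 3*z^2 - 13*z + 15) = (z - 5)*(z - 3)*(z - 2)*(z^2 + 2*z - 3) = (z - 5)*(z - 3)*(z - 2)*(z - 1)*(z + 3)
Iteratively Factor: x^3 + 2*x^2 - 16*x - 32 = (x - 4)*(x^2 + 6*x + 8) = (x - 4)*(x + 4)*(x + 2)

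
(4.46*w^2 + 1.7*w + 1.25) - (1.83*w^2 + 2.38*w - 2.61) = 2.63*w^2 - 0.68*w + 3.86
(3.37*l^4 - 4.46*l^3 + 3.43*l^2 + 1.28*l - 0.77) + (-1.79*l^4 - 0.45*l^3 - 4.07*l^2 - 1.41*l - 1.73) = 1.58*l^4 - 4.91*l^3 - 0.64*l^2 - 0.13*l - 2.5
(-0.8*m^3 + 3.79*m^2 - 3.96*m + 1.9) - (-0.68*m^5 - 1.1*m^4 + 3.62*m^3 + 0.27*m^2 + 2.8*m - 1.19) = 0.68*m^5 + 1.1*m^4 - 4.42*m^3 + 3.52*m^2 - 6.76*m + 3.09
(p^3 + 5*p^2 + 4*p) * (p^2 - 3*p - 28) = p^5 + 2*p^4 - 39*p^3 - 152*p^2 - 112*p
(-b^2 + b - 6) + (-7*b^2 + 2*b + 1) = -8*b^2 + 3*b - 5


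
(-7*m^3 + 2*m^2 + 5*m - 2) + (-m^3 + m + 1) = -8*m^3 + 2*m^2 + 6*m - 1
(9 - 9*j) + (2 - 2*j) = 11 - 11*j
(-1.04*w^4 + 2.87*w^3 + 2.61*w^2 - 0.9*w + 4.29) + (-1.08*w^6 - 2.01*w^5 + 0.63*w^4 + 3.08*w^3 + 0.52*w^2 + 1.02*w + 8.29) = -1.08*w^6 - 2.01*w^5 - 0.41*w^4 + 5.95*w^3 + 3.13*w^2 + 0.12*w + 12.58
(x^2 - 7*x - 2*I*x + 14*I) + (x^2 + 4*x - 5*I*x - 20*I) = 2*x^2 - 3*x - 7*I*x - 6*I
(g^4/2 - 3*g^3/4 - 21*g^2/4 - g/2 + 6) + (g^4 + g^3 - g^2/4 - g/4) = 3*g^4/2 + g^3/4 - 11*g^2/2 - 3*g/4 + 6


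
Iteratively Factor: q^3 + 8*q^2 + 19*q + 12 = (q + 3)*(q^2 + 5*q + 4) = (q + 1)*(q + 3)*(q + 4)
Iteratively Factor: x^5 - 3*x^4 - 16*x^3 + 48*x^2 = (x)*(x^4 - 3*x^3 - 16*x^2 + 48*x) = x*(x - 4)*(x^3 + x^2 - 12*x) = x*(x - 4)*(x - 3)*(x^2 + 4*x) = x*(x - 4)*(x - 3)*(x + 4)*(x)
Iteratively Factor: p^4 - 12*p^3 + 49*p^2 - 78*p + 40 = (p - 4)*(p^3 - 8*p^2 + 17*p - 10) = (p - 5)*(p - 4)*(p^2 - 3*p + 2) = (p - 5)*(p - 4)*(p - 1)*(p - 2)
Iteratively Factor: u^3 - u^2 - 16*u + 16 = (u + 4)*(u^2 - 5*u + 4) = (u - 4)*(u + 4)*(u - 1)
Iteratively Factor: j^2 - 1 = (j + 1)*(j - 1)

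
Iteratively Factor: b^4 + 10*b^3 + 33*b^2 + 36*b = (b + 4)*(b^3 + 6*b^2 + 9*b) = b*(b + 4)*(b^2 + 6*b + 9) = b*(b + 3)*(b + 4)*(b + 3)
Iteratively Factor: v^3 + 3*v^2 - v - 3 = (v + 3)*(v^2 - 1) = (v - 1)*(v + 3)*(v + 1)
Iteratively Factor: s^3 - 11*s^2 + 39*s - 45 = (s - 3)*(s^2 - 8*s + 15) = (s - 3)^2*(s - 5)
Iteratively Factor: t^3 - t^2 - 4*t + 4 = (t - 1)*(t^2 - 4) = (t - 1)*(t + 2)*(t - 2)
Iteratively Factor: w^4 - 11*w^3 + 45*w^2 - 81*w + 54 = (w - 3)*(w^3 - 8*w^2 + 21*w - 18) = (w - 3)^2*(w^2 - 5*w + 6) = (w - 3)^2*(w - 2)*(w - 3)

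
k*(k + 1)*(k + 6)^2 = k^4 + 13*k^3 + 48*k^2 + 36*k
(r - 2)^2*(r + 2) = r^3 - 2*r^2 - 4*r + 8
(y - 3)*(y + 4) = y^2 + y - 12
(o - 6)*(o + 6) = o^2 - 36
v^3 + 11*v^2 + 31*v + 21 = (v + 1)*(v + 3)*(v + 7)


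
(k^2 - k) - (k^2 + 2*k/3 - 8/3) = 8/3 - 5*k/3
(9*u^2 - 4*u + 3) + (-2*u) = 9*u^2 - 6*u + 3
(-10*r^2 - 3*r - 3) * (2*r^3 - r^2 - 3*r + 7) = -20*r^5 + 4*r^4 + 27*r^3 - 58*r^2 - 12*r - 21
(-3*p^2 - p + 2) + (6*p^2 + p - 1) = 3*p^2 + 1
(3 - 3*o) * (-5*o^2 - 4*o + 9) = 15*o^3 - 3*o^2 - 39*o + 27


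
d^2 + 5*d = d*(d + 5)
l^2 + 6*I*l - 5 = (l + I)*(l + 5*I)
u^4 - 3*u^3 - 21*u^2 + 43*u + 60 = (u - 5)*(u - 3)*(u + 1)*(u + 4)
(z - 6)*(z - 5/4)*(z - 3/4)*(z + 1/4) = z^4 - 31*z^3/4 + 175*z^2/16 - 153*z/64 - 45/32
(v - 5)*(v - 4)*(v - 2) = v^3 - 11*v^2 + 38*v - 40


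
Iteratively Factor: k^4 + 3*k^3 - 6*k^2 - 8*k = (k + 1)*(k^3 + 2*k^2 - 8*k) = k*(k + 1)*(k^2 + 2*k - 8) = k*(k - 2)*(k + 1)*(k + 4)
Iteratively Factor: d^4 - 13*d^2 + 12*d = (d - 1)*(d^3 + d^2 - 12*d) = (d - 1)*(d + 4)*(d^2 - 3*d) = (d - 3)*(d - 1)*(d + 4)*(d)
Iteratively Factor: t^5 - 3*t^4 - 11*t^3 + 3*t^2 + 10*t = (t + 2)*(t^4 - 5*t^3 - t^2 + 5*t) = (t - 1)*(t + 2)*(t^3 - 4*t^2 - 5*t) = (t - 1)*(t + 1)*(t + 2)*(t^2 - 5*t) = t*(t - 1)*(t + 1)*(t + 2)*(t - 5)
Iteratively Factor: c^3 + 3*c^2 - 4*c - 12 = (c + 2)*(c^2 + c - 6) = (c + 2)*(c + 3)*(c - 2)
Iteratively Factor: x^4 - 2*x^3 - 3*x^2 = (x - 3)*(x^3 + x^2) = x*(x - 3)*(x^2 + x) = x*(x - 3)*(x + 1)*(x)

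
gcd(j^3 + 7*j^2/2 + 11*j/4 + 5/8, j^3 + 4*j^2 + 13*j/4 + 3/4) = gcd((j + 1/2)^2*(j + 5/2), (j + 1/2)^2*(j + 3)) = j^2 + j + 1/4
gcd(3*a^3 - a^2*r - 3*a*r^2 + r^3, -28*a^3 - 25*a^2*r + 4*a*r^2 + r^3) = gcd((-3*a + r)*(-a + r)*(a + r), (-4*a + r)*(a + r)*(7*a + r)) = a + r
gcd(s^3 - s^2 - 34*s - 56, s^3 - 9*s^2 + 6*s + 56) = s^2 - 5*s - 14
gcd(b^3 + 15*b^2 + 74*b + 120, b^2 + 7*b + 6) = b + 6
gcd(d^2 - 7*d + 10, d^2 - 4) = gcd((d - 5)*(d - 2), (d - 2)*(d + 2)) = d - 2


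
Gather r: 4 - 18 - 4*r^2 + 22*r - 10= -4*r^2 + 22*r - 24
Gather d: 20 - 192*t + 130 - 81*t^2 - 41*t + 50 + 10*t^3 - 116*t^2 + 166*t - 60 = 10*t^3 - 197*t^2 - 67*t + 140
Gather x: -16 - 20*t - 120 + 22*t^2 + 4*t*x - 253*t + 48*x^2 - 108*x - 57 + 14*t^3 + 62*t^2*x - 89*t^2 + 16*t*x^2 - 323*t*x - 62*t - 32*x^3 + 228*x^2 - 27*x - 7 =14*t^3 - 67*t^2 - 335*t - 32*x^3 + x^2*(16*t + 276) + x*(62*t^2 - 319*t - 135) - 200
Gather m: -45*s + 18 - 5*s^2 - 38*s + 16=-5*s^2 - 83*s + 34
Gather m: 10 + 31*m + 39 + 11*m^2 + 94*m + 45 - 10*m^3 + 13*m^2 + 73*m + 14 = -10*m^3 + 24*m^2 + 198*m + 108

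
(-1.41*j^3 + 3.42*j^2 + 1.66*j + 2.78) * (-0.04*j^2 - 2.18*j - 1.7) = 0.0564*j^5 + 2.937*j^4 - 5.125*j^3 - 9.544*j^2 - 8.8824*j - 4.726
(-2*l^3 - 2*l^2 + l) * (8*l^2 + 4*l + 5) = -16*l^5 - 24*l^4 - 10*l^3 - 6*l^2 + 5*l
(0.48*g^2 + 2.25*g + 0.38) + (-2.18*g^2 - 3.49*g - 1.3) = -1.7*g^2 - 1.24*g - 0.92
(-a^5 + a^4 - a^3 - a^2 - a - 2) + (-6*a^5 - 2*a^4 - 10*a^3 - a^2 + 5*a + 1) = -7*a^5 - a^4 - 11*a^3 - 2*a^2 + 4*a - 1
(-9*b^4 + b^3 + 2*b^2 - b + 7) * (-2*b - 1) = 18*b^5 + 7*b^4 - 5*b^3 - 13*b - 7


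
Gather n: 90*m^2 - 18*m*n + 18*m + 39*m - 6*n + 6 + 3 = 90*m^2 + 57*m + n*(-18*m - 6) + 9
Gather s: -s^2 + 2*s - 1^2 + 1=-s^2 + 2*s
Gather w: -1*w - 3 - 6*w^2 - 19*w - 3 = -6*w^2 - 20*w - 6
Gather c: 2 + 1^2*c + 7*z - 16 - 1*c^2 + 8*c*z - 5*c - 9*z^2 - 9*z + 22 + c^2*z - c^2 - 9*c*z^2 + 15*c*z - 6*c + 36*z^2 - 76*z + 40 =c^2*(z - 2) + c*(-9*z^2 + 23*z - 10) + 27*z^2 - 78*z + 48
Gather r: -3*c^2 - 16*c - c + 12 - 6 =-3*c^2 - 17*c + 6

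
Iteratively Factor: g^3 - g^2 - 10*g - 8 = (g + 1)*(g^2 - 2*g - 8) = (g + 1)*(g + 2)*(g - 4)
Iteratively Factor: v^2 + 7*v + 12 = (v + 3)*(v + 4)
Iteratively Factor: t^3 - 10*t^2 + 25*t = (t - 5)*(t^2 - 5*t) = t*(t - 5)*(t - 5)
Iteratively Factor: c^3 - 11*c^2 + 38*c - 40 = (c - 4)*(c^2 - 7*c + 10) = (c - 5)*(c - 4)*(c - 2)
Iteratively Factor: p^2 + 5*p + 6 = (p + 3)*(p + 2)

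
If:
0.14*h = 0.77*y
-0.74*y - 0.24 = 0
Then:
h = -1.78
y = -0.32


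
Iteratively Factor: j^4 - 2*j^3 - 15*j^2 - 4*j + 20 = (j - 1)*(j^3 - j^2 - 16*j - 20) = (j - 1)*(j + 2)*(j^2 - 3*j - 10) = (j - 5)*(j - 1)*(j + 2)*(j + 2)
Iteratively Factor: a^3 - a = (a + 1)*(a^2 - a) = (a - 1)*(a + 1)*(a)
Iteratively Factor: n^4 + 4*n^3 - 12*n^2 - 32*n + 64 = (n + 4)*(n^3 - 12*n + 16) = (n - 2)*(n + 4)*(n^2 + 2*n - 8) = (n - 2)^2*(n + 4)*(n + 4)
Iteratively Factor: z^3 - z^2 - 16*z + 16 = (z - 1)*(z^2 - 16) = (z - 1)*(z + 4)*(z - 4)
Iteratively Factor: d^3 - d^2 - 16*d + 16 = (d - 1)*(d^2 - 16) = (d - 4)*(d - 1)*(d + 4)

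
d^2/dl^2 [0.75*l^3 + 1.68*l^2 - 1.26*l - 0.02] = 4.5*l + 3.36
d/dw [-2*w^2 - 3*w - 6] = -4*w - 3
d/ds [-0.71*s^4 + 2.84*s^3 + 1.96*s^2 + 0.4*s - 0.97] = -2.84*s^3 + 8.52*s^2 + 3.92*s + 0.4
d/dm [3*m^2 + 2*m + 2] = 6*m + 2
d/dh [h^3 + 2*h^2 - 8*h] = 3*h^2 + 4*h - 8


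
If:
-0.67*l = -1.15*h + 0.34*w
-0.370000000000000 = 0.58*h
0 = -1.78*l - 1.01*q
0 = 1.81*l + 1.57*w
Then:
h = -0.64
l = -2.64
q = 4.65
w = 3.04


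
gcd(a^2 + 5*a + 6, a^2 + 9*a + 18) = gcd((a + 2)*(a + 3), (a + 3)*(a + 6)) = a + 3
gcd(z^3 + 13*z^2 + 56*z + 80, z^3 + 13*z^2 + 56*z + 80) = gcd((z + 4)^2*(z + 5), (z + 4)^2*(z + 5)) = z^3 + 13*z^2 + 56*z + 80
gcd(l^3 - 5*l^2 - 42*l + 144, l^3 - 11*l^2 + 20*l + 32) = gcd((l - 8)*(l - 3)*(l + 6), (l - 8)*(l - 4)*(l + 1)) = l - 8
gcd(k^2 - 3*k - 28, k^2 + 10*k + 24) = k + 4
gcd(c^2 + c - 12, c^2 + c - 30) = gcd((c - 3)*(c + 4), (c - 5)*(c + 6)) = 1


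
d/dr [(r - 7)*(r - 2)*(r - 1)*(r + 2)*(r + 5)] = 5*r^4 - 12*r^3 - 111*r^2 + 94*r + 132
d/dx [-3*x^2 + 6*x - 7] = 6 - 6*x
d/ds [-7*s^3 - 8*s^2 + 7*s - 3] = -21*s^2 - 16*s + 7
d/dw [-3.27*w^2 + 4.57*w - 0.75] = 4.57 - 6.54*w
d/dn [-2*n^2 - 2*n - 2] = -4*n - 2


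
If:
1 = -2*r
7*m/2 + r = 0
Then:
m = 1/7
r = -1/2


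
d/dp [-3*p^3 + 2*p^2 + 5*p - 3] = -9*p^2 + 4*p + 5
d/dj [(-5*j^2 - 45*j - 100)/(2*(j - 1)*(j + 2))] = 5*(4*j^2 + 22*j + 19)/(j^4 + 2*j^3 - 3*j^2 - 4*j + 4)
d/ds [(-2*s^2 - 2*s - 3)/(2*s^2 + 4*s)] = (-s^2 + 3*s + 3)/(s^2*(s^2 + 4*s + 4))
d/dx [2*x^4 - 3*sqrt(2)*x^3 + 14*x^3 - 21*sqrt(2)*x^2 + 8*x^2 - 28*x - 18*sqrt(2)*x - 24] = 8*x^3 - 9*sqrt(2)*x^2 + 42*x^2 - 42*sqrt(2)*x + 16*x - 28 - 18*sqrt(2)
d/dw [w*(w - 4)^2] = (w - 4)*(3*w - 4)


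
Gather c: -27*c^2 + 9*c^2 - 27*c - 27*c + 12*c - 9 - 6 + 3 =-18*c^2 - 42*c - 12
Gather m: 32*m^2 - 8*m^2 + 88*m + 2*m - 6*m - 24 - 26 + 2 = 24*m^2 + 84*m - 48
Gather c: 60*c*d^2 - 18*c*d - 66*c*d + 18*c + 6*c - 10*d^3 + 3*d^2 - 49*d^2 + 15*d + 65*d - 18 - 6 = c*(60*d^2 - 84*d + 24) - 10*d^3 - 46*d^2 + 80*d - 24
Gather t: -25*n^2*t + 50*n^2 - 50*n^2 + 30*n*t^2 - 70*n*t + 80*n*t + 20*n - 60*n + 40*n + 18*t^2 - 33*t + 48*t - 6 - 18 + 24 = t^2*(30*n + 18) + t*(-25*n^2 + 10*n + 15)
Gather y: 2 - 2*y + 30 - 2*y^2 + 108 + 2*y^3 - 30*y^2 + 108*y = 2*y^3 - 32*y^2 + 106*y + 140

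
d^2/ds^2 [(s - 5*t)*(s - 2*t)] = 2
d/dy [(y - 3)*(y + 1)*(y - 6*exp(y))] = -6*y^2*exp(y) + 3*y^2 - 4*y + 30*exp(y) - 3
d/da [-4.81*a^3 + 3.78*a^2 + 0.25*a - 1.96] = -14.43*a^2 + 7.56*a + 0.25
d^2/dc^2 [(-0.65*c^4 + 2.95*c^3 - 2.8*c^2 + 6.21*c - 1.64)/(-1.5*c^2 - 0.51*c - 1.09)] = (2.925*c^6 + 2.9835*c^5 + 7.39089*c^4 - 18.33573*c^3 - 5.90025*c^2 + 47.41833*c + 9.047966)/(3.375*c^6 + 3.4425*c^5 + 8.52795*c^4 + 5.135751*c^3 + 6.196977*c^2 + 1.817793*c + 1.295029)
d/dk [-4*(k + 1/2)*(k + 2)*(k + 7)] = -12*k^2 - 76*k - 74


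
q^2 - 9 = (q - 3)*(q + 3)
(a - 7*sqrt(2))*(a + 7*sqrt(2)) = a^2 - 98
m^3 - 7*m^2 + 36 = (m - 6)*(m - 3)*(m + 2)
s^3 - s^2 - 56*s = s*(s - 8)*(s + 7)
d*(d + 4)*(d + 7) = d^3 + 11*d^2 + 28*d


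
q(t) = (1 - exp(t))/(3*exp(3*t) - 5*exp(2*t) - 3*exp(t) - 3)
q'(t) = (1 - exp(t))*(-9*exp(3*t) + 10*exp(2*t) + 3*exp(t))/(3*exp(3*t) - 5*exp(2*t) - 3*exp(t) - 3)^2 - exp(t)/(3*exp(3*t) - 5*exp(2*t) - 3*exp(t) - 3) = ((1 - exp(t))*(-9*exp(2*t) + 10*exp(t) + 3) - 3*exp(3*t) + 5*exp(2*t) + 3*exp(t) + 3)*exp(t)/(-3*exp(3*t) + 5*exp(2*t) + 3*exp(t) + 3)^2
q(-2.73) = -0.29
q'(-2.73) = 0.04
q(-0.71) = -0.10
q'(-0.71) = 0.14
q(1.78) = -0.01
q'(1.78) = 0.03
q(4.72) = -0.00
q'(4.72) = 0.00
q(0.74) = 0.30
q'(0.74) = 3.29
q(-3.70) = -0.32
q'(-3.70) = 0.02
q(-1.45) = -0.19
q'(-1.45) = 0.12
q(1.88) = -0.01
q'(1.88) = 0.02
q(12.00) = 0.00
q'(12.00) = 0.00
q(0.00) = 0.00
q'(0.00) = 0.12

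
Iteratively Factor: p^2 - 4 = (p - 2)*(p + 2)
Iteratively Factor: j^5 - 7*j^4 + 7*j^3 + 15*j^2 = (j)*(j^4 - 7*j^3 + 7*j^2 + 15*j) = j*(j + 1)*(j^3 - 8*j^2 + 15*j) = j*(j - 3)*(j + 1)*(j^2 - 5*j) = j^2*(j - 3)*(j + 1)*(j - 5)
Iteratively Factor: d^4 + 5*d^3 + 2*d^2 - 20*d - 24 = (d + 3)*(d^3 + 2*d^2 - 4*d - 8) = (d - 2)*(d + 3)*(d^2 + 4*d + 4) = (d - 2)*(d + 2)*(d + 3)*(d + 2)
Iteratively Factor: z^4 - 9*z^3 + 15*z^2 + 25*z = (z - 5)*(z^3 - 4*z^2 - 5*z) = (z - 5)^2*(z^2 + z) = z*(z - 5)^2*(z + 1)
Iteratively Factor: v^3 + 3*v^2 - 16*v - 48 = (v - 4)*(v^2 + 7*v + 12) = (v - 4)*(v + 4)*(v + 3)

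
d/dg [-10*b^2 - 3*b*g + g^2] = -3*b + 2*g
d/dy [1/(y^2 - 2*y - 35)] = 2*(1 - y)/(-y^2 + 2*y + 35)^2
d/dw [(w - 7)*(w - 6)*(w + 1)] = 3*w^2 - 24*w + 29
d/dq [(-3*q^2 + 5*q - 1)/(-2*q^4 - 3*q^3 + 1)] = (-q^2*(8*q + 9)*(3*q^2 - 5*q + 1) + (6*q - 5)*(2*q^4 + 3*q^3 - 1))/(2*q^4 + 3*q^3 - 1)^2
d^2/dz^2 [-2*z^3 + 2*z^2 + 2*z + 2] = 4 - 12*z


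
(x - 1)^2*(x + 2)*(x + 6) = x^4 + 6*x^3 - 3*x^2 - 16*x + 12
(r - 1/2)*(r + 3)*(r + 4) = r^3 + 13*r^2/2 + 17*r/2 - 6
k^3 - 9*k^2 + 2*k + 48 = (k - 8)*(k - 3)*(k + 2)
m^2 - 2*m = m*(m - 2)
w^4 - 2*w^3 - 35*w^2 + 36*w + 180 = (w - 6)*(w - 3)*(w + 2)*(w + 5)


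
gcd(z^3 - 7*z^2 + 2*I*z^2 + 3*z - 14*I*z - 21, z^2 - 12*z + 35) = z - 7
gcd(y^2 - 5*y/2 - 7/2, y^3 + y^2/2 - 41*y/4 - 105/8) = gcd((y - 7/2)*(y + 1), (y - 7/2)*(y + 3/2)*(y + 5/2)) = y - 7/2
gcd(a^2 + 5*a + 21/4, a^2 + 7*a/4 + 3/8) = a + 3/2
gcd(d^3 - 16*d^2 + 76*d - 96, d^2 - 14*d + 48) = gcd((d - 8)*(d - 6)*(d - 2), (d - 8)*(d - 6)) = d^2 - 14*d + 48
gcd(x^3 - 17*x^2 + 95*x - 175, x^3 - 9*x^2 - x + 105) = x^2 - 12*x + 35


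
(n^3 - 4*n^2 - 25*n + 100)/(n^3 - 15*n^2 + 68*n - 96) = (n^2 - 25)/(n^2 - 11*n + 24)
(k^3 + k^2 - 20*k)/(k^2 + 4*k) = (k^2 + k - 20)/(k + 4)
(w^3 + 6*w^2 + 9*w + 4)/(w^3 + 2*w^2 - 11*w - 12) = (w + 1)/(w - 3)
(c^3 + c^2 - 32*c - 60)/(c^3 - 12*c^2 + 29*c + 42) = (c^2 + 7*c + 10)/(c^2 - 6*c - 7)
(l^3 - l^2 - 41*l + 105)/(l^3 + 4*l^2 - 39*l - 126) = (l^2 - 8*l + 15)/(l^2 - 3*l - 18)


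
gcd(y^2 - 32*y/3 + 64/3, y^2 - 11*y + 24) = y - 8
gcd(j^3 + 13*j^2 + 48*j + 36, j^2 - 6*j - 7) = j + 1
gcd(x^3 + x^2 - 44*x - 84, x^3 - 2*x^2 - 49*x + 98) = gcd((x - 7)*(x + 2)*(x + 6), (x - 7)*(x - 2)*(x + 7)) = x - 7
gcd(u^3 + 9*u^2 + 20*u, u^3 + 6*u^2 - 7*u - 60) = u^2 + 9*u + 20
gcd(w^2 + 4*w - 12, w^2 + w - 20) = 1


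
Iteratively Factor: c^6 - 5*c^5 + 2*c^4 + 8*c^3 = (c)*(c^5 - 5*c^4 + 2*c^3 + 8*c^2) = c*(c - 4)*(c^4 - c^3 - 2*c^2) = c*(c - 4)*(c + 1)*(c^3 - 2*c^2) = c^2*(c - 4)*(c + 1)*(c^2 - 2*c) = c^2*(c - 4)*(c - 2)*(c + 1)*(c)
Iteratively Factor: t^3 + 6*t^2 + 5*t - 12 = (t - 1)*(t^2 + 7*t + 12) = (t - 1)*(t + 3)*(t + 4)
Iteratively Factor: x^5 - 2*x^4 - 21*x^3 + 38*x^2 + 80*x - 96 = (x + 2)*(x^4 - 4*x^3 - 13*x^2 + 64*x - 48) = (x - 4)*(x + 2)*(x^3 - 13*x + 12) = (x - 4)*(x - 1)*(x + 2)*(x^2 + x - 12) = (x - 4)*(x - 3)*(x - 1)*(x + 2)*(x + 4)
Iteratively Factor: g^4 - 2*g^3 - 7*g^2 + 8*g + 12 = (g + 1)*(g^3 - 3*g^2 - 4*g + 12) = (g - 3)*(g + 1)*(g^2 - 4) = (g - 3)*(g - 2)*(g + 1)*(g + 2)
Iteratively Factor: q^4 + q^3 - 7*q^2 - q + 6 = (q - 1)*(q^3 + 2*q^2 - 5*q - 6) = (q - 2)*(q - 1)*(q^2 + 4*q + 3) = (q - 2)*(q - 1)*(q + 3)*(q + 1)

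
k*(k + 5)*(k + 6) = k^3 + 11*k^2 + 30*k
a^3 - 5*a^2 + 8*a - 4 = (a - 2)^2*(a - 1)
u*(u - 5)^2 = u^3 - 10*u^2 + 25*u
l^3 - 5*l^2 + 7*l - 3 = (l - 3)*(l - 1)^2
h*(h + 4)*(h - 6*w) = h^3 - 6*h^2*w + 4*h^2 - 24*h*w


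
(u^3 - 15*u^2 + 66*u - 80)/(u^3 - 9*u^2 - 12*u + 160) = (u - 2)/(u + 4)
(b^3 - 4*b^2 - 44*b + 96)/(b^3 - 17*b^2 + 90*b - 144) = (b^2 + 4*b - 12)/(b^2 - 9*b + 18)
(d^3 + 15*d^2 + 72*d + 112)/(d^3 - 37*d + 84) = (d^2 + 8*d + 16)/(d^2 - 7*d + 12)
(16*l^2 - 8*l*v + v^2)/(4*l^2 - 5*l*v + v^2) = (-4*l + v)/(-l + v)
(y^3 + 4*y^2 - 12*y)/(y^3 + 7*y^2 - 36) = y/(y + 3)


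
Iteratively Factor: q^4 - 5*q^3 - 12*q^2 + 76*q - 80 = (q - 2)*(q^3 - 3*q^2 - 18*q + 40) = (q - 2)^2*(q^2 - q - 20) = (q - 5)*(q - 2)^2*(q + 4)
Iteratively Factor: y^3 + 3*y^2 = (y)*(y^2 + 3*y) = y^2*(y + 3)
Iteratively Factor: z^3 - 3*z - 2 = (z - 2)*(z^2 + 2*z + 1) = (z - 2)*(z + 1)*(z + 1)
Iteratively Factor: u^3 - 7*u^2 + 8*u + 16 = (u + 1)*(u^2 - 8*u + 16) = (u - 4)*(u + 1)*(u - 4)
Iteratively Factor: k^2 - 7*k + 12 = (k - 4)*(k - 3)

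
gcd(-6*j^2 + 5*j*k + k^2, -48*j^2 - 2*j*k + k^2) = 6*j + k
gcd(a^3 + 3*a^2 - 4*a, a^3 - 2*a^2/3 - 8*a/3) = a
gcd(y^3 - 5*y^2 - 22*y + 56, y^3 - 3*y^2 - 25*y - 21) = y - 7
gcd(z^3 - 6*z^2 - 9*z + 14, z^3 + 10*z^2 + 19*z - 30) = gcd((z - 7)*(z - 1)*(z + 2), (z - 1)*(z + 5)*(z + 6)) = z - 1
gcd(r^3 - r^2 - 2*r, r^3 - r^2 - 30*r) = r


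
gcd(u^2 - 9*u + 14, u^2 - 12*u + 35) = u - 7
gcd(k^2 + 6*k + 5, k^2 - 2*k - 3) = k + 1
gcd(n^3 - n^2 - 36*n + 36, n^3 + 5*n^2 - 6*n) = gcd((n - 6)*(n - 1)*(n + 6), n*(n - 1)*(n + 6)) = n^2 + 5*n - 6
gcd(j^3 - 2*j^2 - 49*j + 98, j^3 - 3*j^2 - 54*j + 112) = j^2 + 5*j - 14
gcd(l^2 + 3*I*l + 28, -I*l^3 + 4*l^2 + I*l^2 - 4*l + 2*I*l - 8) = 1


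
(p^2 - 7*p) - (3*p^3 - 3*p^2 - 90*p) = -3*p^3 + 4*p^2 + 83*p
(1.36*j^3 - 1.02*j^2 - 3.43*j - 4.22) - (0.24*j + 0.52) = 1.36*j^3 - 1.02*j^2 - 3.67*j - 4.74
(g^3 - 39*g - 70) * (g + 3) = g^4 + 3*g^3 - 39*g^2 - 187*g - 210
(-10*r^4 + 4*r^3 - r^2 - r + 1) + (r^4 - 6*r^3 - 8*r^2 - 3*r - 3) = -9*r^4 - 2*r^3 - 9*r^2 - 4*r - 2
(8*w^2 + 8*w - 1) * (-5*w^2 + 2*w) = -40*w^4 - 24*w^3 + 21*w^2 - 2*w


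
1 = 1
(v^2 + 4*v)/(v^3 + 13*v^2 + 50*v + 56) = v/(v^2 + 9*v + 14)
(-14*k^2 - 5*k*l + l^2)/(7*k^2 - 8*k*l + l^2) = (-2*k - l)/(k - l)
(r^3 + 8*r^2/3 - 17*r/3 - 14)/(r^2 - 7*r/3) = r + 5 + 6/r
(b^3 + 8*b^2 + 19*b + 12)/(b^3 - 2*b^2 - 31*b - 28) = (b + 3)/(b - 7)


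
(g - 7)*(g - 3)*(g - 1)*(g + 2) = g^4 - 9*g^3 + 9*g^2 + 41*g - 42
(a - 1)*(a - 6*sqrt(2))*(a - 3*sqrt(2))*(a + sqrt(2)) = a^4 - 8*sqrt(2)*a^3 - a^3 + 8*sqrt(2)*a^2 + 18*a^2 - 18*a + 36*sqrt(2)*a - 36*sqrt(2)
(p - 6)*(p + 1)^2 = p^3 - 4*p^2 - 11*p - 6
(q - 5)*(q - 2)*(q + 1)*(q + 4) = q^4 - 2*q^3 - 21*q^2 + 22*q + 40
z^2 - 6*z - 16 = (z - 8)*(z + 2)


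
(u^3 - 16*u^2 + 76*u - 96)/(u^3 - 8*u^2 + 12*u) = (u - 8)/u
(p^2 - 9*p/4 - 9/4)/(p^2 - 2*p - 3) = (p + 3/4)/(p + 1)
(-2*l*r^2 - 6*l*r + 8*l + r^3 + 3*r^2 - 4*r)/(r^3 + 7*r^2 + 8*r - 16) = (-2*l + r)/(r + 4)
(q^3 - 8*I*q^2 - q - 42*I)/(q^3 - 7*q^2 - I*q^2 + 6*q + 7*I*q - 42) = (q - 7*I)/(q - 7)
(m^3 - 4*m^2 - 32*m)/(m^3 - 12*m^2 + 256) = m/(m - 8)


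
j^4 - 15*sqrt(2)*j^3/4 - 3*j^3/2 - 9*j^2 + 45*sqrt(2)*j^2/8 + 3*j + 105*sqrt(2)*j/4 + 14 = (j - 7/2)*(j - 4*sqrt(2))*(sqrt(2)*j/2 + sqrt(2))*(sqrt(2)*j + 1/2)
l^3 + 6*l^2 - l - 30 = (l - 2)*(l + 3)*(l + 5)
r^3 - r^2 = r^2*(r - 1)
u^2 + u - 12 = (u - 3)*(u + 4)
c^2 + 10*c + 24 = (c + 4)*(c + 6)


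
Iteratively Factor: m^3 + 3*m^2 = (m)*(m^2 + 3*m) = m^2*(m + 3)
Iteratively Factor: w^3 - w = (w)*(w^2 - 1) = w*(w - 1)*(w + 1)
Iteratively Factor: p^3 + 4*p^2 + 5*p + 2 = (p + 1)*(p^2 + 3*p + 2) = (p + 1)*(p + 2)*(p + 1)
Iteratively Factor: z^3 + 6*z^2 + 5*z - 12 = (z - 1)*(z^2 + 7*z + 12) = (z - 1)*(z + 4)*(z + 3)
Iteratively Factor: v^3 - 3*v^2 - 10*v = (v + 2)*(v^2 - 5*v) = (v - 5)*(v + 2)*(v)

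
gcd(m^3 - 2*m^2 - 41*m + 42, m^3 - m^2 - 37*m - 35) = m - 7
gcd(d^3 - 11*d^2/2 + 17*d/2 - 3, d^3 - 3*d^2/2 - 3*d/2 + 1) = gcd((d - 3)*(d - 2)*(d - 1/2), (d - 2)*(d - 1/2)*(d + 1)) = d^2 - 5*d/2 + 1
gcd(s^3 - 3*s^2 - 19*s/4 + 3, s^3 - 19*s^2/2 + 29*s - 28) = s - 4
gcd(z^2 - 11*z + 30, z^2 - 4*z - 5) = z - 5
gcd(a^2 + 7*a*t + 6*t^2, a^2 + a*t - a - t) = a + t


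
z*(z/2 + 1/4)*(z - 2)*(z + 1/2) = z^4/2 - z^3/2 - 7*z^2/8 - z/4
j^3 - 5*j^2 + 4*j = j*(j - 4)*(j - 1)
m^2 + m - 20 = (m - 4)*(m + 5)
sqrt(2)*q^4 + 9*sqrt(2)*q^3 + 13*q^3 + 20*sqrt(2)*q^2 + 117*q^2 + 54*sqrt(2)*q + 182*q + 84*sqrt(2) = (q + 2)*(q + 7)*(q + 6*sqrt(2))*(sqrt(2)*q + 1)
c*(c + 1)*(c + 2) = c^3 + 3*c^2 + 2*c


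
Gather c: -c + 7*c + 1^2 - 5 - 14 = 6*c - 18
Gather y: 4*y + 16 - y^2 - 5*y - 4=-y^2 - y + 12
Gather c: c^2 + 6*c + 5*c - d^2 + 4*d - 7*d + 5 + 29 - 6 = c^2 + 11*c - d^2 - 3*d + 28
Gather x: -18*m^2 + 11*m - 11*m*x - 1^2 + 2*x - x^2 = -18*m^2 + 11*m - x^2 + x*(2 - 11*m) - 1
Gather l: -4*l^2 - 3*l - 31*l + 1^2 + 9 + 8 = -4*l^2 - 34*l + 18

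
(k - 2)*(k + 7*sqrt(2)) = k^2 - 2*k + 7*sqrt(2)*k - 14*sqrt(2)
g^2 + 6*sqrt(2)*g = g*(g + 6*sqrt(2))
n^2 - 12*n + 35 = (n - 7)*(n - 5)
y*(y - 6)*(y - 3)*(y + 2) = y^4 - 7*y^3 + 36*y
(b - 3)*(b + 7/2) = b^2 + b/2 - 21/2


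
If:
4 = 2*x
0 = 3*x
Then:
No Solution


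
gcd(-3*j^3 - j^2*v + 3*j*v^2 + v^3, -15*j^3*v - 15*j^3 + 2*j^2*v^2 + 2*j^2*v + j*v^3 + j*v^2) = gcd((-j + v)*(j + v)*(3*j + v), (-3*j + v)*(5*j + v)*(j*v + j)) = 1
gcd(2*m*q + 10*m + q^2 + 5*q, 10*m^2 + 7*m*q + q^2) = 2*m + q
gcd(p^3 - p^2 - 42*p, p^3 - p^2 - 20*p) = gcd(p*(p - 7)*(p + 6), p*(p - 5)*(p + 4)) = p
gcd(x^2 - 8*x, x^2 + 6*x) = x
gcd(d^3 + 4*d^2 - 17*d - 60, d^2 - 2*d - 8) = d - 4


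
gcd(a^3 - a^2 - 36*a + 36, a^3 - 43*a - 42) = a + 6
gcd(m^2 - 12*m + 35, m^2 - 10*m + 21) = m - 7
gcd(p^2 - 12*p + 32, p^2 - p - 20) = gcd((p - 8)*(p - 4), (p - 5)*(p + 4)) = 1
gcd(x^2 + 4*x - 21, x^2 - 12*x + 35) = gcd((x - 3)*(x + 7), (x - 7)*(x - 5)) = 1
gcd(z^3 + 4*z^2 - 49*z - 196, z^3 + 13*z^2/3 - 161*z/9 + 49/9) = z + 7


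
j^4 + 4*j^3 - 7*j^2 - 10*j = j*(j - 2)*(j + 1)*(j + 5)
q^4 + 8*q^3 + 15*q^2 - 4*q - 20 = (q - 1)*(q + 2)^2*(q + 5)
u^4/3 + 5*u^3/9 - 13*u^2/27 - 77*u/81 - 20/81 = (u/3 + 1/3)*(u - 4/3)*(u + 1/3)*(u + 5/3)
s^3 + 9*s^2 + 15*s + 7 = (s + 1)^2*(s + 7)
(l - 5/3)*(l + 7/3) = l^2 + 2*l/3 - 35/9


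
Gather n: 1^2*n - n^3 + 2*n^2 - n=-n^3 + 2*n^2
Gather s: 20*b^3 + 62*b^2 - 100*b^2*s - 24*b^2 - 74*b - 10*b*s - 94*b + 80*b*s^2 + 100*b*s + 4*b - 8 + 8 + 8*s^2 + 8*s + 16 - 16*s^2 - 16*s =20*b^3 + 38*b^2 - 164*b + s^2*(80*b - 8) + s*(-100*b^2 + 90*b - 8) + 16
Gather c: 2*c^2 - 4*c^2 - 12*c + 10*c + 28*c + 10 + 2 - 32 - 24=-2*c^2 + 26*c - 44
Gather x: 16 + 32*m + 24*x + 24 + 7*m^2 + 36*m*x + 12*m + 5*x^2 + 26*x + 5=7*m^2 + 44*m + 5*x^2 + x*(36*m + 50) + 45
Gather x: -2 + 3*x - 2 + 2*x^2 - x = 2*x^2 + 2*x - 4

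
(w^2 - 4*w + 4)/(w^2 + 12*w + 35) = (w^2 - 4*w + 4)/(w^2 + 12*w + 35)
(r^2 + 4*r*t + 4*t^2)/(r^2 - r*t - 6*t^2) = (r + 2*t)/(r - 3*t)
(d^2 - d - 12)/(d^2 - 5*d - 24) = (d - 4)/(d - 8)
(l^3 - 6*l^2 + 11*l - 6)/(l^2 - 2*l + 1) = (l^2 - 5*l + 6)/(l - 1)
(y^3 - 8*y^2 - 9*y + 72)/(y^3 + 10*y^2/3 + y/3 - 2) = 3*(y^2 - 11*y + 24)/(3*y^2 + y - 2)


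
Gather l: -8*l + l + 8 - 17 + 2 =-7*l - 7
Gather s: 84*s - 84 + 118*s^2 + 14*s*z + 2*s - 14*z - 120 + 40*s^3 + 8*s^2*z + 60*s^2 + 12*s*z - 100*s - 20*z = 40*s^3 + s^2*(8*z + 178) + s*(26*z - 14) - 34*z - 204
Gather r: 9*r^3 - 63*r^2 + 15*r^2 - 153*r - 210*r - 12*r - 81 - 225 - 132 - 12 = 9*r^3 - 48*r^2 - 375*r - 450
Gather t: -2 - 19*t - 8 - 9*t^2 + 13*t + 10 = -9*t^2 - 6*t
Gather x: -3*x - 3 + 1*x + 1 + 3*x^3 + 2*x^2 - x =3*x^3 + 2*x^2 - 3*x - 2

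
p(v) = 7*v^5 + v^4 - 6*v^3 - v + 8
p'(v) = 35*v^4 + 4*v^3 - 18*v^2 - 1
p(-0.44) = 8.87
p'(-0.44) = -3.51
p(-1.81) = -79.86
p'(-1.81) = 291.96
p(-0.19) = 8.23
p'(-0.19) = -1.63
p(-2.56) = -615.49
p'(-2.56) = 1317.16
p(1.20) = 15.92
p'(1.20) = 52.57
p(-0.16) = 8.18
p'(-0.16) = -1.45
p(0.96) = 8.29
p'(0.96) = 15.68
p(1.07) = 10.71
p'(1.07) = 29.17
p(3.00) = 1625.00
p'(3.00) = 2780.00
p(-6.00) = -51826.00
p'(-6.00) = 43847.00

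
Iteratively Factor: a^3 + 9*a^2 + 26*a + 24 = (a + 4)*(a^2 + 5*a + 6) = (a + 3)*(a + 4)*(a + 2)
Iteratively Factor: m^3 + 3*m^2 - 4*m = (m + 4)*(m^2 - m) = (m - 1)*(m + 4)*(m)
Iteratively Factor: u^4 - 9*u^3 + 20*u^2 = (u)*(u^3 - 9*u^2 + 20*u) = u^2*(u^2 - 9*u + 20) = u^2*(u - 4)*(u - 5)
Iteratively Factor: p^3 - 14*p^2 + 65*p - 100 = (p - 5)*(p^2 - 9*p + 20) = (p - 5)*(p - 4)*(p - 5)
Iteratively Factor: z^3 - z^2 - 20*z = (z - 5)*(z^2 + 4*z) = (z - 5)*(z + 4)*(z)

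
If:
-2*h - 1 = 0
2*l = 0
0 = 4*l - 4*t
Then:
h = -1/2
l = 0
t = 0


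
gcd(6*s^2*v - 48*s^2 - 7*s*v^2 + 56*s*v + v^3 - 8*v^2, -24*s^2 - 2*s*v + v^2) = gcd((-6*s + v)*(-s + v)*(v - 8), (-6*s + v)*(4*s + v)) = 6*s - v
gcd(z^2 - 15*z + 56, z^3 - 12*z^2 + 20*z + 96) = z - 8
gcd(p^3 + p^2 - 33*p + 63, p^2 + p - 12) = p - 3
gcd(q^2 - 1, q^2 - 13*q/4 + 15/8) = 1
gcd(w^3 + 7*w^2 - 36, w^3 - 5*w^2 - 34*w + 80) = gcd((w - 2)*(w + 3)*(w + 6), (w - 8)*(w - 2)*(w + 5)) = w - 2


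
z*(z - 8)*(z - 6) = z^3 - 14*z^2 + 48*z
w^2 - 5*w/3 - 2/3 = (w - 2)*(w + 1/3)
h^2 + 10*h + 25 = (h + 5)^2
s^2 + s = s*(s + 1)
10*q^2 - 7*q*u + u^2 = (-5*q + u)*(-2*q + u)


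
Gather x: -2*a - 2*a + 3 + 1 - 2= 2 - 4*a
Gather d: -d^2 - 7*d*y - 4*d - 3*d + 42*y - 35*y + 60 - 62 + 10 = -d^2 + d*(-7*y - 7) + 7*y + 8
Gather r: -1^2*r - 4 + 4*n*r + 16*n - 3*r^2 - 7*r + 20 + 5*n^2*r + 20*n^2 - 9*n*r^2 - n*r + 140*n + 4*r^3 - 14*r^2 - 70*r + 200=20*n^2 + 156*n + 4*r^3 + r^2*(-9*n - 17) + r*(5*n^2 + 3*n - 78) + 216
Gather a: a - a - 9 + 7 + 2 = 0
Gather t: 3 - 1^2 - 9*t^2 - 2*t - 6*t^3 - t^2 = -6*t^3 - 10*t^2 - 2*t + 2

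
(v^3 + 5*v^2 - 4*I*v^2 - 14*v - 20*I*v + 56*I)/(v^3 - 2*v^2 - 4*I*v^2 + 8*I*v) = (v + 7)/v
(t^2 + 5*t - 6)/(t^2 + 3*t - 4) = (t + 6)/(t + 4)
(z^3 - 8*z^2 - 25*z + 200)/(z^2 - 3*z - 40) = z - 5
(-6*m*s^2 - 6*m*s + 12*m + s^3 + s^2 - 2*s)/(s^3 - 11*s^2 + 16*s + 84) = (-6*m*s + 6*m + s^2 - s)/(s^2 - 13*s + 42)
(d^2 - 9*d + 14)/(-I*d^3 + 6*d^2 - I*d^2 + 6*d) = (-d^2 + 9*d - 14)/(d*(I*d^2 - 6*d + I*d - 6))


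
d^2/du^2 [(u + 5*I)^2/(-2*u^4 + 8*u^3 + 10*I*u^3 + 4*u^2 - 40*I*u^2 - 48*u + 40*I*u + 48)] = (-3*u^6 - 45*I*u^5 + u^4*(-131 + 120*I) + u^3*(-80 - 1005*I) + u^2*(-3972 + 3360*I) + u*(7856 + 3420*I) - 544 - 4440*I)/(u^10 + u^9*(-8 - 15*I) + u^8*(-69 + 120*I) + u^7*(712 - 55*I) + u^6*(-1658 - 1960*I) + u^5*(-1488 + 6540*I) + u^4*(11688 - 5440*I) + u^3*(-16128 - 8080*I) + u^2*(3744 + 17280*I) + u*(6912 - 8640*I) - 3456)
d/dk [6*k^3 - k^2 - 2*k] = 18*k^2 - 2*k - 2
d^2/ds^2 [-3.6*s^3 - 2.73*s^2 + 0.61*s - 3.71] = -21.6*s - 5.46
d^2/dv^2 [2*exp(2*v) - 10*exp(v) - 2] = (8*exp(v) - 10)*exp(v)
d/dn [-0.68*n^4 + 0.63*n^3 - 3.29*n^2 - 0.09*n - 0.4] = -2.72*n^3 + 1.89*n^2 - 6.58*n - 0.09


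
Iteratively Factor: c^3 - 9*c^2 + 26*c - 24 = (c - 3)*(c^2 - 6*c + 8) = (c - 4)*(c - 3)*(c - 2)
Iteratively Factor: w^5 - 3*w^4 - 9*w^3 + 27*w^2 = (w - 3)*(w^4 - 9*w^2) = (w - 3)*(w + 3)*(w^3 - 3*w^2) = (w - 3)^2*(w + 3)*(w^2) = w*(w - 3)^2*(w + 3)*(w)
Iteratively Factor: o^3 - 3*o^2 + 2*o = (o)*(o^2 - 3*o + 2) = o*(o - 2)*(o - 1)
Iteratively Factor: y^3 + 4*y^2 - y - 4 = (y + 1)*(y^2 + 3*y - 4) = (y + 1)*(y + 4)*(y - 1)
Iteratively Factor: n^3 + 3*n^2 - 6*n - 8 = (n + 4)*(n^2 - n - 2) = (n - 2)*(n + 4)*(n + 1)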